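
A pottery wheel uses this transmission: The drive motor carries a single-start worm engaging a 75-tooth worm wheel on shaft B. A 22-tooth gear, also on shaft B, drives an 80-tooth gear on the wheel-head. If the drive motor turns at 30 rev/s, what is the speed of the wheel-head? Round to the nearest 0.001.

worm 75/1 = 75 → 30/75 = 0.4 rev/s
gear mesh 80/22 = 3.6364 → 0.4/3.6364 = 0.11 rev/s

0.110 rev/s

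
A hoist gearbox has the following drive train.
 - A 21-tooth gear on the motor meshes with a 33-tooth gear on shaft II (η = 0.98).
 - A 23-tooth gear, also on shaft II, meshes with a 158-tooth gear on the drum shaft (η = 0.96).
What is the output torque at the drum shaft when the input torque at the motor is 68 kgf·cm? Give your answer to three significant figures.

After the gear mesh (33/21): 68 × 1.5714 × 0.98 = 104.72 kgf·cm
After the gear mesh (158/23): 104.72 × 6.8696 × 0.96 = 690.61 kgf·cm

691 kgf·cm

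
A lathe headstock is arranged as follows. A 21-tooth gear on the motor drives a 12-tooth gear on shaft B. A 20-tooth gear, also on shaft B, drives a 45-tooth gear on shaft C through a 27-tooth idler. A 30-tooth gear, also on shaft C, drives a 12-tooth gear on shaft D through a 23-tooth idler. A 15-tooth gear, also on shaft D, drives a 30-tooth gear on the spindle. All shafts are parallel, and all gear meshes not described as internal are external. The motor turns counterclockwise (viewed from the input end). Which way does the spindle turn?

the motor → shaft B: external mesh, 1 reversal → CW.
shaft B → shaft C: driver → idler → driven is 2 external meshes, 2 reversals → CW.
shaft C → shaft D: driver → idler → driven is 2 external meshes, 2 reversals → CW.
shaft D → the spindle: external mesh, 1 reversal → CCW.
6 reversals in total — an even number — so the spindle turns the same way as the motor.

counterclockwise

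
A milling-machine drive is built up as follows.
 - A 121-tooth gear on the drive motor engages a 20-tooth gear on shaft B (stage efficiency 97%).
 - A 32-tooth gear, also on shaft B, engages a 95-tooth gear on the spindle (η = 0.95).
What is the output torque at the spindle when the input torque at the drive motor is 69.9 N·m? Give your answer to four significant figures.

Gear mesh: ratio = 20/121 = 0.16529; torque at shaft B = 69.9 × 0.16529 × 0.97 = 11.207 N·m.
Gear mesh: ratio = 95/32 = 2.9688; torque at the spindle = 11.207 × 2.9688 × 0.95 = 31.608 N·m.

31.61 N·m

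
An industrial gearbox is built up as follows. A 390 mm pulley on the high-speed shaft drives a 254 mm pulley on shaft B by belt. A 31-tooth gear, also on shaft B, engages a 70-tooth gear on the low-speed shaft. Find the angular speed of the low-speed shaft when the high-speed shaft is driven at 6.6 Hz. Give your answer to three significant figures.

4.49 Hz

belt 254/390 = 0.65128 → 6.6/0.65128 = 10.134 Hz
gear mesh 70/31 = 2.2581 → 10.134/2.2581 = 4.4879 Hz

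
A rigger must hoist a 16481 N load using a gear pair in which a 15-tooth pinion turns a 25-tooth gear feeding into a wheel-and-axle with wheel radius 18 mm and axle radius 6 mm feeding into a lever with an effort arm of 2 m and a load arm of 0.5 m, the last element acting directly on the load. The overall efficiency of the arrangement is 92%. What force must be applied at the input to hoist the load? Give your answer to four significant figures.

Gear pair MA = 25/15 = 1.6667.
Wheel-and-axle MA = R/r = 18/6 = 3.
Lever MA = effort arm / load arm = 2/0.5 = 4.
Combined ideal MA = 1.6667 × 3 × 4 = 20.
Actual MA = 20 × 0.92 = 18.4.
Effort = load / actual MA = 16481 / 18.4 = 895.71 N.

895.7 N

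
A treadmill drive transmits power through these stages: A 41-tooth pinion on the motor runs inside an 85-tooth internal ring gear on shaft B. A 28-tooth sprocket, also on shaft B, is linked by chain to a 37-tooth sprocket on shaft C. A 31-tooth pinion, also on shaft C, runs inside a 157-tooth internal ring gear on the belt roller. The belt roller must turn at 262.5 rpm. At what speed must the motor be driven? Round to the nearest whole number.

3642 rpm

Overall ratio R = 2.0732 × 1.3214 × 5.0645 = 13.874.
Required input speed = output speed × R = 262.5 × 13.874 = 3642.1 rpm.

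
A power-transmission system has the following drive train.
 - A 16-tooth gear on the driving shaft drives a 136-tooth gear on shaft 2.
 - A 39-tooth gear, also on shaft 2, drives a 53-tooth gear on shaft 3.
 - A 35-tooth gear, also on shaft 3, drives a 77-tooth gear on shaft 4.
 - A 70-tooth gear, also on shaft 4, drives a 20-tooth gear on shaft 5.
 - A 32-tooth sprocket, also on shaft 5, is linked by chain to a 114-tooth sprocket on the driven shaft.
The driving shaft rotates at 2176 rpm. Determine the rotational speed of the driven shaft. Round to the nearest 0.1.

the driving shaft → shaft 2 (gear mesh, 136/16): 2176 ÷ 8.5 = 256 rpm
shaft 2 → shaft 3 (gear mesh, 53/39): 256 ÷ 1.359 = 188.38 rpm
shaft 3 → shaft 4 (gear mesh, 77/35): 188.38 ÷ 2.2 = 85.626 rpm
shaft 4 → shaft 5 (gear mesh, 20/70): 85.626 ÷ 0.28571 = 299.69 rpm
shaft 5 → the driven shaft (chain, 114/32): 299.69 ÷ 3.5625 = 84.124 rpm

84.1 rpm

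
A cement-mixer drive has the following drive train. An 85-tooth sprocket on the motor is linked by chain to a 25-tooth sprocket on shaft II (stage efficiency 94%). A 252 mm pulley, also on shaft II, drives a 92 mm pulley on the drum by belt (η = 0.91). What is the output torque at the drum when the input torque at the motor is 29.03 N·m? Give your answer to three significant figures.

2.67 N·m

Chain: ratio = 25/85 = 0.29412; torque at shaft II = 29.03 × 0.29412 × 0.94 = 8.0259 N·m.
Belt: ratio = 92/252 = 0.36508; torque at the drum = 8.0259 × 0.36508 × 0.91 = 2.6664 N·m.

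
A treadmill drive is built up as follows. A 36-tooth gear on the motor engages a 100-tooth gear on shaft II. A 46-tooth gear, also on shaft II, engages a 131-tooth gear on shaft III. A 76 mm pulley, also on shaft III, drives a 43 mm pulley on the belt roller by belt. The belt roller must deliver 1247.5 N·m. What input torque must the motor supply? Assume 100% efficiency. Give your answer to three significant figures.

279 N·m

Overall ratio R = 2.7778 × 2.8478 × 0.56579 = 4.4758.
Input torque = output torque / R = 1247.5 / 4.4758 = 278.72 N·m.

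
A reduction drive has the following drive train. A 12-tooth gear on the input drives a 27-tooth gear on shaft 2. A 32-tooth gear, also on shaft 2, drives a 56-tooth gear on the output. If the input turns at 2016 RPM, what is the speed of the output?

Gear mesh: ratio = 27/12 = 2.25, so shaft 2 turns at 2016 / 2.25 = 896 RPM.
Gear mesh: ratio = 56/32 = 1.75, so the output turns at 896 / 1.75 = 512 RPM.

512 RPM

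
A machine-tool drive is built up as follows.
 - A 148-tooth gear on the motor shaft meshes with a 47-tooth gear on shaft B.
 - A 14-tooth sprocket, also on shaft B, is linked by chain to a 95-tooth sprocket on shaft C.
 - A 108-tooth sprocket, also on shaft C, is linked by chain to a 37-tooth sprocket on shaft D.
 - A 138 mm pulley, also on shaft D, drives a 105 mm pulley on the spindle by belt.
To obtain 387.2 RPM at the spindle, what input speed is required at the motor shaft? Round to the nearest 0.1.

Overall ratio R = 0.31757 × 6.7857 × 0.34259 × 0.76087 = 0.56172.
Required input speed = output speed × R = 387.2 × 0.56172 = 217.5 RPM.

217.5 RPM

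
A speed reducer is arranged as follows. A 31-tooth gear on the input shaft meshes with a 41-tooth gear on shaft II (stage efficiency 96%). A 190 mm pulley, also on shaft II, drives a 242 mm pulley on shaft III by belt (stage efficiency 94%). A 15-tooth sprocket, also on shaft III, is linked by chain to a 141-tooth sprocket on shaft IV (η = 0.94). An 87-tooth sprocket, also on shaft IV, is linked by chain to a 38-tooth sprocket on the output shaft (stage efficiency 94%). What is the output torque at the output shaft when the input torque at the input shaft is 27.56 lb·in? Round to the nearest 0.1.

152.0 lb·in

Gear mesh: ratio = 41/31 = 1.3226; torque at shaft II = 27.56 × 1.3226 × 0.96 = 34.992 lb·in.
Belt: ratio = 242/190 = 1.2737; torque at shaft III = 34.992 × 1.2737 × 0.94 = 41.895 lb·in.
Chain: ratio = 141/15 = 9.4; torque at shaft IV = 41.895 × 9.4 × 0.94 = 370.18 lb·in.
Chain: ratio = 38/87 = 0.43678; torque at the output shaft = 370.18 × 0.43678 × 0.94 = 151.99 lb·in.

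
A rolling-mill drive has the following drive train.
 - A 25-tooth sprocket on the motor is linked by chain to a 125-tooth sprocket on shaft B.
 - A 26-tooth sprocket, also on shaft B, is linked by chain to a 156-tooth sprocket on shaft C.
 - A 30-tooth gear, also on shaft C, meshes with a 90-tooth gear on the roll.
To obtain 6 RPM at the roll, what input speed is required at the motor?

540 RPM

Overall ratio R = 5 × 6 × 3 = 90.
Required input speed = output speed × R = 6 × 90 = 540 RPM.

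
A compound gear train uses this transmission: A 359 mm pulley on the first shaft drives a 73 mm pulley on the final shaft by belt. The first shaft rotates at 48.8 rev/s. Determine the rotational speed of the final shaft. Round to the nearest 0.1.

240.0 rev/s

belt 73/359 = 0.20334 → 48.8/0.20334 = 239.99 rev/s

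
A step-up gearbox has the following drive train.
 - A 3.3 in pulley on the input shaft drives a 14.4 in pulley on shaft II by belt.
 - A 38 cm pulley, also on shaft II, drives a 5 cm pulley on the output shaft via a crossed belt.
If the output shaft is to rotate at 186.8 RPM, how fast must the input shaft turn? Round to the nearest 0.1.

107.3 RPM

Overall ratio R = 4.3636 × 0.13158 = 0.57416.
Required input speed = output speed × R = 186.8 × 0.57416 = 107.25 RPM.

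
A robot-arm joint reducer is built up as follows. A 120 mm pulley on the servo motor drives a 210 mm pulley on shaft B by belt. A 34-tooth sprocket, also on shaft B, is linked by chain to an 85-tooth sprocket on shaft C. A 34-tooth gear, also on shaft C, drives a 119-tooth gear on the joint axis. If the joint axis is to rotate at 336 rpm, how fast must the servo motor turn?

5145 rpm

Overall ratio R = 1.75 × 2.5 × 3.5 = 15.312.
Required input speed = output speed × R = 336 × 15.312 = 5145 rpm.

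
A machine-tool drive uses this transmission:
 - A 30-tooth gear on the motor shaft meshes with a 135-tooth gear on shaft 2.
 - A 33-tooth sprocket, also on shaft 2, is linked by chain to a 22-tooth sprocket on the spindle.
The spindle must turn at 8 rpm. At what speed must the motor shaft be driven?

24 rpm

Overall ratio R = 4.5 × 0.66667 = 3.
Required input speed = output speed × R = 8 × 3 = 24 rpm.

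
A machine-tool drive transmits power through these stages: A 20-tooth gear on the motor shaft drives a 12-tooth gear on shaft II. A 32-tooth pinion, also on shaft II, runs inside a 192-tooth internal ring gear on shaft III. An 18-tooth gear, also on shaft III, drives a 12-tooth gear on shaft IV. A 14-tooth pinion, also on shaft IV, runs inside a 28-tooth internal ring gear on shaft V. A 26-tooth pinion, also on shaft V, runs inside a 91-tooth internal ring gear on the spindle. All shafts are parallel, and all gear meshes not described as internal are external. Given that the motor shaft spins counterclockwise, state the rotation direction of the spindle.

the motor shaft → shaft II: external mesh, 1 reversal → CW.
shaft II → shaft III: internal mesh, same direction → CW.
shaft III → shaft IV: external mesh, 1 reversal → CCW.
shaft IV → shaft V: internal mesh, same direction → CCW.
shaft V → the spindle: internal mesh, same direction → CCW.
2 reversals in total — an even number — so the spindle turns the same way as the motor shaft.

counterclockwise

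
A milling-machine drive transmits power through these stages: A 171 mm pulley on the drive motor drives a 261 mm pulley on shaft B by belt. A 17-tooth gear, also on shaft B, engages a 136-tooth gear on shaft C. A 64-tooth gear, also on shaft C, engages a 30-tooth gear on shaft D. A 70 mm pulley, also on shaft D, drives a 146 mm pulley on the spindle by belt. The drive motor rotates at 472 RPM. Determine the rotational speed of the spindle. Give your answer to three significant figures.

the drive motor → shaft B (belt, 261/171): 472 ÷ 1.5263 = 309.24 RPM
shaft B → shaft C (gear mesh, 136/17): 309.24 ÷ 8 = 38.655 RPM
shaft C → shaft D (gear mesh, 30/64): 38.655 ÷ 0.46875 = 82.464 RPM
shaft D → the spindle (belt, 146/70): 82.464 ÷ 2.0857 = 39.538 RPM

39.5 RPM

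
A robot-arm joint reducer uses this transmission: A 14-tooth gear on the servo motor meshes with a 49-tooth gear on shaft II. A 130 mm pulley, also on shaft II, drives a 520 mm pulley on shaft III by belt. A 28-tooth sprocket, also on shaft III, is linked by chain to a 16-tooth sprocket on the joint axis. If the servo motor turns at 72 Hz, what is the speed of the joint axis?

9 Hz

gear mesh 49/14 = 3.5 → 72/3.5 = 20.571 Hz
belt 520/130 = 4 → 20.571/4 = 5.1429 Hz
chain 16/28 = 0.57143 → 5.1429/0.57143 = 9 Hz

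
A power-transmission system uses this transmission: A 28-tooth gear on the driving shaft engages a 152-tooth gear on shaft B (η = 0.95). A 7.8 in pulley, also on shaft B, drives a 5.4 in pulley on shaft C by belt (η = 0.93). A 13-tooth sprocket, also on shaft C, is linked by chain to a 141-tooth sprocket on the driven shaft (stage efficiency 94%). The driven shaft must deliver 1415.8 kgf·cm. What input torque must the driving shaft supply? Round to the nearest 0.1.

Overall ratio R = 5.4286 × 0.69231 × 10.846 = 40.762; overall efficiency η = 0.95 × 0.93 × 0.94 = 0.8305.
Input torque = output torque / (R × η) = 1415.8 / (40.762 × 0.8305) = 41.822 kgf·cm.

41.8 kgf·cm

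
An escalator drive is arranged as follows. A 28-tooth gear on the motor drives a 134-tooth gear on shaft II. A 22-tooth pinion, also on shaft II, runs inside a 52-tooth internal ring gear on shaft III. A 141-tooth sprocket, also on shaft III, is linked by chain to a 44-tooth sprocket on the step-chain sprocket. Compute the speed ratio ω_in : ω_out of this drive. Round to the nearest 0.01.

3.53

Each stage contributes driven/driver: gear mesh 134/28 = 4.7857, internal gear 52/22 = 2.3636, chain 44/141 = 0.31206.
Overall: 4.7857 × 2.3636 × 0.31206 = 3.5299.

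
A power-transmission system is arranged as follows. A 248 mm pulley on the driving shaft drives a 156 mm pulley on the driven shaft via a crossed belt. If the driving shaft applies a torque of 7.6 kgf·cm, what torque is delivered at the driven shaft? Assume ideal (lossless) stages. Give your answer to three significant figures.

4.78 kgf·cm

belt 156/248 = 0.62903 → τ = 7.6·0.62903 = 4.7806 kgf·cm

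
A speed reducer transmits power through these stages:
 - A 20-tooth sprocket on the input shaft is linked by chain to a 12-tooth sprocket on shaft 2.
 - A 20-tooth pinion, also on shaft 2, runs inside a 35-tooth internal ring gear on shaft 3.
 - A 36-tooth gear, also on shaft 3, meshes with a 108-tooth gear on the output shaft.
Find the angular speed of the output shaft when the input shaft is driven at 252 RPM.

Chain: ratio = 12/20 = 0.6, so shaft 2 turns at 252 / 0.6 = 420 RPM.
Internal gear: ratio = 35/20 = 1.75, so shaft 3 turns at 420 / 1.75 = 240 RPM.
Gear mesh: ratio = 108/36 = 3, so the output shaft turns at 240 / 3 = 80 RPM.

80 RPM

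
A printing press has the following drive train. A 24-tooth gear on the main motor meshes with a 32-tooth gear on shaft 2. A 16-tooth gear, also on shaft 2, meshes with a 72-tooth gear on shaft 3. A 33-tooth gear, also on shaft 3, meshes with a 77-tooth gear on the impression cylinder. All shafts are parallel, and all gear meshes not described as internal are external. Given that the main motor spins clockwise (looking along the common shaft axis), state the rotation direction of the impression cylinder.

the main motor → shaft 2: external mesh, 1 reversal → CCW.
shaft 2 → shaft 3: external mesh, 1 reversal → CW.
shaft 3 → the impression cylinder: external mesh, 1 reversal → CCW.
3 reversals in total — an odd number — so the impression cylinder turns opposite to the main motor.

counterclockwise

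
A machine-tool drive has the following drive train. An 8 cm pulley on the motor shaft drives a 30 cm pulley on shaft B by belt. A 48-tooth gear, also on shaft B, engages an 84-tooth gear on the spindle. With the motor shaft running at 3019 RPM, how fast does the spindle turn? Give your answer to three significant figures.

460 RPM

belt 30/8 = 3.75 → 3019/3.75 = 805.07 RPM
gear mesh 84/48 = 1.75 → 805.07/1.75 = 460.04 RPM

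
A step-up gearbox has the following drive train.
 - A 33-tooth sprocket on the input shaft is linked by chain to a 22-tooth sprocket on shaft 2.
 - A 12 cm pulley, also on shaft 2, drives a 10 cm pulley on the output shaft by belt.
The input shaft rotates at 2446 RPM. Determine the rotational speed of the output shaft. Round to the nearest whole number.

4403 RPM

the input shaft → shaft 2 (chain, 22/33): 2446 ÷ 0.66667 = 3669 RPM
shaft 2 → the output shaft (belt, 10/12): 3669 ÷ 0.83333 = 4402.8 RPM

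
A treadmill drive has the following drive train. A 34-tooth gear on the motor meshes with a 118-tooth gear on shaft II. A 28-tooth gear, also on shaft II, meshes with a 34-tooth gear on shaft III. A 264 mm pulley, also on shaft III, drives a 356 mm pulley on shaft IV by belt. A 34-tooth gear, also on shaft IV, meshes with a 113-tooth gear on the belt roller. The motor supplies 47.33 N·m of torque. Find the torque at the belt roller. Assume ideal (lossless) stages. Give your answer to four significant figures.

Gear mesh: ratio = 118/34 = 3.4706; torque at shaft II = 47.33 × 3.4706 = 164.26 N·m.
Gear mesh: ratio = 34/28 = 1.2143; torque at shaft III = 164.26 × 1.2143 = 199.46 N·m.
Belt: ratio = 356/264 = 1.3485; torque at shaft IV = 199.46 × 1.3485 = 268.97 N·m.
Gear mesh: ratio = 113/34 = 3.3235; torque at the belt roller = 268.97 × 3.3235 = 893.94 N·m.

893.9 N·m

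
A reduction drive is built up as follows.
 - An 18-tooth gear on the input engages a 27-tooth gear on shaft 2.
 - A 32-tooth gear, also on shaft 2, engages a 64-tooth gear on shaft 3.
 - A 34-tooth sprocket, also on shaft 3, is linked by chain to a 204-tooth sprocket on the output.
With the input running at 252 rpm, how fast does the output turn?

the input → shaft 2 (gear mesh, 27/18): 252 ÷ 1.5 = 168 rpm
shaft 2 → shaft 3 (gear mesh, 64/32): 168 ÷ 2 = 84 rpm
shaft 3 → the output (chain, 204/34): 84 ÷ 6 = 14 rpm

14 rpm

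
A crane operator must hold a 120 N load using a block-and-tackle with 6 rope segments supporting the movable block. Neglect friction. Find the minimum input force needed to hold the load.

20 N

Block-and-tackle MA = number of supporting rope parts = 6.
Effort = load / MA = 120 / 6 = 20 N.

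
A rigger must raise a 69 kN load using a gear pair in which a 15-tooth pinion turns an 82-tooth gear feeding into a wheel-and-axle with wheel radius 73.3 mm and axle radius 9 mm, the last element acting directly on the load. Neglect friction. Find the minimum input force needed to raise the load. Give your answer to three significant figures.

1.55 kN

Gear pair MA = 82/15 = 5.4667.
Wheel-and-axle MA = R/r = 73.3/9 = 8.1444.
Combined ideal MA = 5.4667 × 8.1444 = 44.523.
Effort = load / MA = 69 / 44.523 = 1.5498 kN.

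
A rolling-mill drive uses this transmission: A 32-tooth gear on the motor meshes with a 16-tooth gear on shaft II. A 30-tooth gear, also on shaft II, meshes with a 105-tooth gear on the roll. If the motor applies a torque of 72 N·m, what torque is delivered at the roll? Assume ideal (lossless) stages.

gear mesh 16/32 = 0.5 → τ = 72·0.5 = 36 N·m
gear mesh 105/30 = 3.5 → τ = 36·3.5 = 126 N·m

126 N·m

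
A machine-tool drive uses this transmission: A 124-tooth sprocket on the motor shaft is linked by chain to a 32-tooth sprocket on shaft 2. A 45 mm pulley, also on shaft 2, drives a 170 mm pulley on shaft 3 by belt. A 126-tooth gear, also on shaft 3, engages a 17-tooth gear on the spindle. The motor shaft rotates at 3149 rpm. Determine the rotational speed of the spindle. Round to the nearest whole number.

the motor shaft → shaft 2 (chain, 32/124): 3149 ÷ 0.25806 = 12202 rpm
shaft 2 → shaft 3 (belt, 170/45): 12202 ÷ 3.7778 = 3230 rpm
shaft 3 → the spindle (gear mesh, 17/126): 3230 ÷ 0.13492 = 23940 rpm

23940 rpm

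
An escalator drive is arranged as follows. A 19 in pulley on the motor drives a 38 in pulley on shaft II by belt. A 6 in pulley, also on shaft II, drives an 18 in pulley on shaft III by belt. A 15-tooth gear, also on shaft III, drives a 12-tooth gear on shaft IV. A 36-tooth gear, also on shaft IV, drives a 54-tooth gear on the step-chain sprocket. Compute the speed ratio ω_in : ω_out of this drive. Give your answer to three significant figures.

Each stage contributes driven/driver: belt 38/19 = 2, belt 18/6 = 3, gear mesh 12/15 = 0.8, gear mesh 54/36 = 1.5.
Overall: 2 × 3 × 0.8 × 1.5 = 7.2.

7.20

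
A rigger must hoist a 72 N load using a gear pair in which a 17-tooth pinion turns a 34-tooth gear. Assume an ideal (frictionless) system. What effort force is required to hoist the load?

Gear pair MA = 34/17 = 2.
Effort = load / MA = 72 / 2 = 36 N.

36 N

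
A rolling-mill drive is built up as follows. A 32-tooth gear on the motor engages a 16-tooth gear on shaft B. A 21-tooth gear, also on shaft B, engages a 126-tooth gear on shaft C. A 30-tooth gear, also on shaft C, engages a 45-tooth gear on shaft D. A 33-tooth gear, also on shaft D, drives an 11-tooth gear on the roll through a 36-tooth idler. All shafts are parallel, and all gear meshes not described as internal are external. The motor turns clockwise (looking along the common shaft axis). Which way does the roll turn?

the motor → shaft B: external mesh, 1 reversal → CCW.
shaft B → shaft C: external mesh, 1 reversal → CW.
shaft C → shaft D: external mesh, 1 reversal → CCW.
shaft D → the roll: driver → idler → driven is 2 external meshes, 2 reversals → CCW.
5 reversals in total — an odd number — so the roll turns opposite to the motor.

anticlockwise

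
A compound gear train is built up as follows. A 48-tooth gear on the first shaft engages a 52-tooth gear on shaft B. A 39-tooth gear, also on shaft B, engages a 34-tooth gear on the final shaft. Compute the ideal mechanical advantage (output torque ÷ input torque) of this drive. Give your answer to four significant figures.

Each stage contributes driven/driver: gear mesh 52/48 = 1.0833, gear mesh 34/39 = 0.87179.
Overall: 1.0833 × 0.87179 = 0.94444.

0.9444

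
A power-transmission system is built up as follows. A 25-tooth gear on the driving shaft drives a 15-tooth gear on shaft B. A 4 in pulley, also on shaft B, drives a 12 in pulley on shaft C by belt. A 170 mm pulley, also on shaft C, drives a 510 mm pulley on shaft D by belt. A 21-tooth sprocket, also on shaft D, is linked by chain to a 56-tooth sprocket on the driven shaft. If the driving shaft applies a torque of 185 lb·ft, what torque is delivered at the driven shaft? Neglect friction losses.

gear mesh 15/25 = 0.6 → τ = 185·0.6 = 111 lb·ft
belt 12/4 = 3 → τ = 111·3 = 333 lb·ft
belt 510/170 = 3 → τ = 333·3 = 999 lb·ft
chain 56/21 = 2.6667 → τ = 999·2.6667 = 2664 lb·ft

2664 lb·ft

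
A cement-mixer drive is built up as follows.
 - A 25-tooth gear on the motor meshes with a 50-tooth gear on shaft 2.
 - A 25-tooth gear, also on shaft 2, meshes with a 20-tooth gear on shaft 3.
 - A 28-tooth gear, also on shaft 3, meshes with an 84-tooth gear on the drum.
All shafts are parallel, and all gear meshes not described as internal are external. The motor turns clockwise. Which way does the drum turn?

counterclockwise

the motor → shaft 2: external mesh, 1 reversal → CCW.
shaft 2 → shaft 3: external mesh, 1 reversal → CW.
shaft 3 → the drum: external mesh, 1 reversal → CCW.
3 reversals in total — an odd number — so the drum turns opposite to the motor.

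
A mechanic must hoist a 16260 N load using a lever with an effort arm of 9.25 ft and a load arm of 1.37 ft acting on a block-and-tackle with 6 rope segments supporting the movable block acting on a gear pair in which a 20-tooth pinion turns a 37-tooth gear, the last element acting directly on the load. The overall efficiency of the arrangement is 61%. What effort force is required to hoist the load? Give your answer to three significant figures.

Lever MA = effort arm / load arm = 9.25/1.37 = 6.7518.
Block-and-tackle MA = number of supporting rope parts = 6.
Gear pair MA = 37/20 = 1.85.
Combined ideal MA = 6.7518 × 6 × 1.85 = 74.945.
Actual MA = 74.945 × 0.61 = 45.717.
Effort = load / actual MA = 16260 / 45.717 = 355.67 N.

356 N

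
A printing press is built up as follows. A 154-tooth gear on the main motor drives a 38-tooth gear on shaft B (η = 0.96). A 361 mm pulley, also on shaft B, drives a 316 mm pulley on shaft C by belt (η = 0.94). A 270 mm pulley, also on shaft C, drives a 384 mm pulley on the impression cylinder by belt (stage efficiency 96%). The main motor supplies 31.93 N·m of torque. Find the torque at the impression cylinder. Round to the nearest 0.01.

Gear mesh: ratio = 38/154 = 0.24675; torque at shaft B = 31.93 × 0.24675 × 0.96 = 7.5637 N·m.
Belt: ratio = 316/361 = 0.87535; torque at shaft C = 7.5637 × 0.87535 × 0.94 = 6.2236 N·m.
Belt: ratio = 384/270 = 1.4222; torque at the impression cylinder = 6.2236 × 1.4222 × 0.96 = 8.4973 N·m.

8.50 N·m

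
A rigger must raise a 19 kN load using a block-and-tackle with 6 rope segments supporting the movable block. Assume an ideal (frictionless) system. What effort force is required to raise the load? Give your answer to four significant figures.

3.167 kN

Block-and-tackle MA = number of supporting rope parts = 6.
Effort = load / MA = 19 / 6 = 3.1667 kN.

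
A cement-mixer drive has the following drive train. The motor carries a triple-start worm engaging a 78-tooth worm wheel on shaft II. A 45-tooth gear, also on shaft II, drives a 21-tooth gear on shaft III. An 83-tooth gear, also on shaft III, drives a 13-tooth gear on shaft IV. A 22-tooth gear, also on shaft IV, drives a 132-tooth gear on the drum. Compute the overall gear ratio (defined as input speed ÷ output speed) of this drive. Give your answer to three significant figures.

11.4

Each stage contributes driven/driver: worm 78/3 = 26, gear mesh 21/45 = 0.46667, gear mesh 13/83 = 0.15663, gear mesh 132/22 = 6.
Overall: 26 × 0.46667 × 0.15663 × 6 = 11.402.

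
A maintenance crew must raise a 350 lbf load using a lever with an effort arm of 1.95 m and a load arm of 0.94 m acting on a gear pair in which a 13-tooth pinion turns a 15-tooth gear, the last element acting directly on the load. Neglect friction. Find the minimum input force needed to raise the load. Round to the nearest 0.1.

146.2 lbf

Lever MA = effort arm / load arm = 1.95/0.94 = 2.0745.
Gear pair MA = 15/13 = 1.1538.
Combined ideal MA = 2.0745 × 1.1538 = 2.3936.
Effort = load / MA = 350 / 2.3936 = 146.22 lbf.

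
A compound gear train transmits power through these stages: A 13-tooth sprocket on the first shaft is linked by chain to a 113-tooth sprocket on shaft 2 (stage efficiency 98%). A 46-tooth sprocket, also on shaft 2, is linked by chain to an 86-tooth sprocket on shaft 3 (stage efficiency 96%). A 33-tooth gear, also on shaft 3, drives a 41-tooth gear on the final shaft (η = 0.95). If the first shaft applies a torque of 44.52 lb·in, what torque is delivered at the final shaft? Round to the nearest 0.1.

After the chain (113/13): 44.52 × 8.6923 × 0.98 = 379.24 lb·in
After the chain (86/46): 379.24 × 1.8696 × 0.96 = 680.66 lb·in
After the gear mesh (41/33): 680.66 × 1.2424 × 0.95 = 803.38 lb·in

803.4 lb·in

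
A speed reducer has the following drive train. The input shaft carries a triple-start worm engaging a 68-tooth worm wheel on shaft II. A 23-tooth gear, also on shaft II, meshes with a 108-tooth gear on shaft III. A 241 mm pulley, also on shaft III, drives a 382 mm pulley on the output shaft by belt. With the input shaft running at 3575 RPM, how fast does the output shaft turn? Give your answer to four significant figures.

21.19 RPM

Worm: ratio = 68/3 = 22.667, so shaft II turns at 3575 / 22.667 = 157.72 RPM.
Gear mesh: ratio = 108/23 = 4.6957, so shaft III turns at 157.72 / 4.6957 = 33.589 RPM.
Belt: ratio = 382/241 = 1.5851, so the output shaft turns at 33.589 / 1.5851 = 21.191 RPM.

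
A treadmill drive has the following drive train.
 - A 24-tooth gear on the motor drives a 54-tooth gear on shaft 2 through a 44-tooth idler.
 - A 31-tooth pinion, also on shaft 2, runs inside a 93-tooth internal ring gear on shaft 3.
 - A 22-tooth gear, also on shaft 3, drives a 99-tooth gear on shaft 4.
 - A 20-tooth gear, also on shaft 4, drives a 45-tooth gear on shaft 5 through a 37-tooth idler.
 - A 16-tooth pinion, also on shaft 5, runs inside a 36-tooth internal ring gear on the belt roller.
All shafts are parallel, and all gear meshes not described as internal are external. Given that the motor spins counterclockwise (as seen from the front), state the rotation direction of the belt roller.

clockwise

the motor → shaft 2: driver → idler → driven is 2 external meshes, 2 reversals → CCW.
shaft 2 → shaft 3: internal mesh, same direction → CCW.
shaft 3 → shaft 4: external mesh, 1 reversal → CW.
shaft 4 → shaft 5: driver → idler → driven is 2 external meshes, 2 reversals → CW.
shaft 5 → the belt roller: internal mesh, same direction → CW.
5 reversals in total — an odd number — so the belt roller turns opposite to the motor.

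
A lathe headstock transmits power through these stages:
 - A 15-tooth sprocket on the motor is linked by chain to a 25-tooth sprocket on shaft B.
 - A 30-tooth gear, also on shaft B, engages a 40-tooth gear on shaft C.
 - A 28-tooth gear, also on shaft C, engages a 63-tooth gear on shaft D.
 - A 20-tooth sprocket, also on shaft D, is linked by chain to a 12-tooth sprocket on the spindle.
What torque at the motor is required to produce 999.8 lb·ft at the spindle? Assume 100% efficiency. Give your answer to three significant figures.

333 lb·ft

Overall ratio R = 1.6667 × 1.3333 × 2.25 × 0.6 = 3.
Input torque = output torque / R = 999.8 / 3 = 333.27 lb·ft.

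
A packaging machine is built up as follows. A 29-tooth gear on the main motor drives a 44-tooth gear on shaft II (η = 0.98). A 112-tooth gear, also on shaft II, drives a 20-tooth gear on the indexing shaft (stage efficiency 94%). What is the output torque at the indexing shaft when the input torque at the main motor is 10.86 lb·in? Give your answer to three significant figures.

2.71 lb·in

Gear mesh: ratio = 44/29 = 1.5172; torque at shaft II = 10.86 × 1.5172 × 0.98 = 16.148 lb·in.
Gear mesh: ratio = 20/112 = 0.17857; torque at the indexing shaft = 16.148 × 0.17857 × 0.94 = 2.7105 lb·in.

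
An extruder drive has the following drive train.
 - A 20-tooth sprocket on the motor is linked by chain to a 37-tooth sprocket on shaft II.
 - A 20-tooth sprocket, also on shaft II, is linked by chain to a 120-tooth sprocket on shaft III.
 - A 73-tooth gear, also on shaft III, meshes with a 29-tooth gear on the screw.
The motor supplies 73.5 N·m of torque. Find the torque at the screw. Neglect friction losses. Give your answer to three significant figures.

324 N·m

Chain: ratio = 37/20 = 1.85; torque at shaft II = 73.5 × 1.85 = 135.97 N·m.
Chain: ratio = 120/20 = 6; torque at shaft III = 135.97 × 6 = 815.85 N·m.
Gear mesh: ratio = 29/73 = 0.39726; torque at the screw = 815.85 × 0.39726 = 324.1 N·m.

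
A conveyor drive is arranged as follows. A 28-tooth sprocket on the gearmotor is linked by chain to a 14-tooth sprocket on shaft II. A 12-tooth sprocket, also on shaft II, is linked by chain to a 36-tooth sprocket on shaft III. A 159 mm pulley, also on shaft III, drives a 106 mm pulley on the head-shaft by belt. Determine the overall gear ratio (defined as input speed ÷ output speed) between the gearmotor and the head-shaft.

1

Each stage contributes driven/driver: chain 14/28 = 0.5, chain 36/12 = 3, belt 106/159 = 0.66667.
Overall: 0.5 × 3 × 0.66667 = 1.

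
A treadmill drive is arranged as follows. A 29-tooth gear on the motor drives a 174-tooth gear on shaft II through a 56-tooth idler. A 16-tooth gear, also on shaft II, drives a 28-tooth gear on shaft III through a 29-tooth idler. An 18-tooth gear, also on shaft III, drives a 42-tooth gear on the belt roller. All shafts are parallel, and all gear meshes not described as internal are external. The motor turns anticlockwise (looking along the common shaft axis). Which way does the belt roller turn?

clockwise

the motor → shaft II: driver → idler → driven is 2 external meshes, 2 reversals → CCW.
shaft II → shaft III: driver → idler → driven is 2 external meshes, 2 reversals → CCW.
shaft III → the belt roller: external mesh, 1 reversal → CW.
5 reversals in total — an odd number — so the belt roller turns opposite to the motor.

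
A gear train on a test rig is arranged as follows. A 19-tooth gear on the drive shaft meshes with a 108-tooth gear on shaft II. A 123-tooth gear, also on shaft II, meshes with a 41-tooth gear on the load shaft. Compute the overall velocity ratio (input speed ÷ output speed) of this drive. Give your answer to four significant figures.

1.895

Each stage contributes driven/driver: gear mesh 108/19 = 5.6842, gear mesh 41/123 = 0.33333.
Overall: 5.6842 × 0.33333 = 1.8947.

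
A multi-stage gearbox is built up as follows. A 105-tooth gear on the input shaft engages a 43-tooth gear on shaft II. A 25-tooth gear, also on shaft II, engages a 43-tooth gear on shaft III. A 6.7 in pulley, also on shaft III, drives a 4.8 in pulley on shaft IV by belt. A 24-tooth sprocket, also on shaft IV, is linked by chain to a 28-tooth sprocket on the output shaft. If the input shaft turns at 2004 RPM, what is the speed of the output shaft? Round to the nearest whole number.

Gear mesh: ratio = 43/105 = 0.40952, so shaft II turns at 2004 / 0.40952 = 4893.5 RPM.
Gear mesh: ratio = 43/25 = 1.72, so shaft III turns at 4893.5 / 1.72 = 2845.1 RPM.
Belt: ratio = 4.8/6.7 = 0.71642, so shaft IV turns at 2845.1 / 0.71642 = 3971.2 RPM.
Chain: ratio = 28/24 = 1.1667, so the output shaft turns at 3971.2 / 1.1667 = 3403.9 RPM.

3404 RPM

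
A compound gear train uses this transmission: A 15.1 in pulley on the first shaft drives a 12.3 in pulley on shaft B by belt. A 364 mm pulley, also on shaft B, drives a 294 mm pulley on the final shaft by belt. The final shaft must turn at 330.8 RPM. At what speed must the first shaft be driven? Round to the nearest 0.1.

217.6 RPM

Overall ratio R = 0.81457 × 0.80769 = 0.65792.
Required input speed = output speed × R = 330.8 × 0.65792 = 217.64 RPM.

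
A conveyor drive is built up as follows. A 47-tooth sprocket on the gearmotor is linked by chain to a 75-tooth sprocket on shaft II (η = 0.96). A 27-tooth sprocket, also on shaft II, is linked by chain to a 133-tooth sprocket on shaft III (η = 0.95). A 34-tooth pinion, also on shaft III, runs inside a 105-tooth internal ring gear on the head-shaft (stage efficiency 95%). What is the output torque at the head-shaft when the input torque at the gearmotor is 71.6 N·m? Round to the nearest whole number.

chain 75/47 = 1.5957 → τ = 71.6·1.5957·0.96 = 109.69 N·m
chain 133/27 = 4.9259 → τ = 109.69·4.9259·0.95 = 513.29 N·m
internal gear 105/34 = 3.0882 → τ = 513.29·3.0882·0.95 = 1505.9 N·m

1506 N·m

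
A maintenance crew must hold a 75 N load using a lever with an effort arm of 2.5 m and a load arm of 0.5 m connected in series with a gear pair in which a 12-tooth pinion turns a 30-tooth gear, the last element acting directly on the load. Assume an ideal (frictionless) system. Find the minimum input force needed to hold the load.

6 N

Lever MA = effort arm / load arm = 2.5/0.5 = 5.
Gear pair MA = 30/12 = 2.5.
Combined ideal MA = 5 × 2.5 = 12.5.
Effort = load / MA = 75 / 12.5 = 6 N.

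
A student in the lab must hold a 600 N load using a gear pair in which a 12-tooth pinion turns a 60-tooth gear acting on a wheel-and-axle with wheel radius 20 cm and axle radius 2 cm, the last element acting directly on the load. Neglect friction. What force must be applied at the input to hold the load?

12 N

Gear pair MA = 60/12 = 5.
Wheel-and-axle MA = R/r = 20/2 = 10.
Combined ideal MA = 5 × 10 = 50.
Effort = load / MA = 600 / 50 = 12 N.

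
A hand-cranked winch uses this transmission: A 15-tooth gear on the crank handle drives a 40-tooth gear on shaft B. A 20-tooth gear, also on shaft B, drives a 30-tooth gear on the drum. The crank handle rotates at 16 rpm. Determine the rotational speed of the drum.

the crank handle → shaft B (gear mesh, 40/15): 16 ÷ 2.6667 = 6 rpm
shaft B → the drum (gear mesh, 30/20): 6 ÷ 1.5 = 4 rpm

4 rpm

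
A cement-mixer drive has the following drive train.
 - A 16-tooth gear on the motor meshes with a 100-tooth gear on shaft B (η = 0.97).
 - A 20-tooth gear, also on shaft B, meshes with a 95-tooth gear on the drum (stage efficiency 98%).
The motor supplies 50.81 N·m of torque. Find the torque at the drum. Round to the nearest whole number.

gear mesh 100/16 = 6.25 → τ = 50.81·6.25·0.97 = 308.04 N·m
gear mesh 95/20 = 4.75 → τ = 308.04·4.75·0.98 = 1433.9 N·m

1434 N·m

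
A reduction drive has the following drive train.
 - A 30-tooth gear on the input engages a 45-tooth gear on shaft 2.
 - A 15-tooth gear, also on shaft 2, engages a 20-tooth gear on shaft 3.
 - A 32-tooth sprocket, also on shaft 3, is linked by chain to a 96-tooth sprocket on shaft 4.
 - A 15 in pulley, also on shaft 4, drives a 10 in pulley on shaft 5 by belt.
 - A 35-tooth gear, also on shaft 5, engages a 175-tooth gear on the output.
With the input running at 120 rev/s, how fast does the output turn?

6 rev/s

the input → shaft 2 (gear mesh, 45/30): 120 ÷ 1.5 = 80 rev/s
shaft 2 → shaft 3 (gear mesh, 20/15): 80 ÷ 1.3333 = 60 rev/s
shaft 3 → shaft 4 (chain, 96/32): 60 ÷ 3 = 20 rev/s
shaft 4 → shaft 5 (belt, 10/15): 20 ÷ 0.66667 = 30 rev/s
shaft 5 → the output (gear mesh, 175/35): 30 ÷ 5 = 6 rev/s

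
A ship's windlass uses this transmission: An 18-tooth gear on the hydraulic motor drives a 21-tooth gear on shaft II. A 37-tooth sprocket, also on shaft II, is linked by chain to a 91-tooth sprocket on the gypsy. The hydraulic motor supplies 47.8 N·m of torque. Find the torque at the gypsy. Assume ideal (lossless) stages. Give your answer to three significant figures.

137 N·m

Gear mesh: ratio = 21/18 = 1.1667; torque at shaft II = 47.8 × 1.1667 = 55.767 N·m.
Chain: ratio = 91/37 = 2.4595; torque at the gypsy = 55.767 × 2.4595 = 137.16 N·m.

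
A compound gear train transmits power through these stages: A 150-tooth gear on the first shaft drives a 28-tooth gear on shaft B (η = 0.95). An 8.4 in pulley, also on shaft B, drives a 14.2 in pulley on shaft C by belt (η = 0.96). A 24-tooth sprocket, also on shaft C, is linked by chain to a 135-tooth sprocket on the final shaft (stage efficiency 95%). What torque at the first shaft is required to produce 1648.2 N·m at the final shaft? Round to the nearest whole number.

Overall ratio R = 0.18667 × 1.6905 × 5.625 = 1.775; overall efficiency η = 0.95 × 0.96 × 0.95 = 0.8664.
Input torque = output torque / (R × η) = 1648.2 / (1.775 × 0.8664) = 1071.7 N·m.

1072 N·m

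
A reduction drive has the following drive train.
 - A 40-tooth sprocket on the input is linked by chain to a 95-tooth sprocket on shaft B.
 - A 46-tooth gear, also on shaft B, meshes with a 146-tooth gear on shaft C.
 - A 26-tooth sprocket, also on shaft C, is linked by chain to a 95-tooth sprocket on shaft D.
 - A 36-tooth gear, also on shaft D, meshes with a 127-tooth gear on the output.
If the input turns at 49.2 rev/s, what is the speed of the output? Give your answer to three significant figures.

0.506 rev/s

chain 95/40 = 2.375 → 49.2/2.375 = 20.716 rev/s
gear mesh 146/46 = 3.1739 → 20.716/3.1739 = 6.5269 rev/s
chain 95/26 = 3.6538 → 6.5269/3.6538 = 1.7863 rev/s
gear mesh 127/36 = 3.5278 → 1.7863/3.5278 = 0.50635 rev/s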